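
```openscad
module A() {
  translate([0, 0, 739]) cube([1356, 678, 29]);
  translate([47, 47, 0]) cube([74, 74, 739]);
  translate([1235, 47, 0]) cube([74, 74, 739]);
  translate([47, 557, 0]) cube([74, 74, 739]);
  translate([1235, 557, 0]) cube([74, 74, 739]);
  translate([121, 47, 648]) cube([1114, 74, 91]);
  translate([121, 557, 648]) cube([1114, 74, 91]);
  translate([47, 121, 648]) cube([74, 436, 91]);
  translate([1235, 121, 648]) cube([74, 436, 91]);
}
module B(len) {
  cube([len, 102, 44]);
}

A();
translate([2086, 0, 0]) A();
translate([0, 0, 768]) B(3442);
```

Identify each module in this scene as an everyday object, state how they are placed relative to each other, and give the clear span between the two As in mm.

A is a table. B is a beam. A beam spans the tops of two tables. The clear span between the two tables is 730 mm.

Second table starts at x = 2086; first ends at x = 1356; clear span = 2086 − 1356 = 730 mm.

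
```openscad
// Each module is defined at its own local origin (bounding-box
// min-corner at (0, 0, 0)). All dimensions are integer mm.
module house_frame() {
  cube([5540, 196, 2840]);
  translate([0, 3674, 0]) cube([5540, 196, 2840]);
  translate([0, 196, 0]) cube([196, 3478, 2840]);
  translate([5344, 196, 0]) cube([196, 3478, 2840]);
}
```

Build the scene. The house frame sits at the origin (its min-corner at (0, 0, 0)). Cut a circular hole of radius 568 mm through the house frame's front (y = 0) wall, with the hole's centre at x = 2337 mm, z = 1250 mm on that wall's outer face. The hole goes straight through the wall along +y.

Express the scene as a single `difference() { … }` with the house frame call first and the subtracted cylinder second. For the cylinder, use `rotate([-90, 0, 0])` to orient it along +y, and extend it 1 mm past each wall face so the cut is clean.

difference() {
  house_frame();
  translate([2337, -1, 1250]) rotate([-90, 0, 0]) cylinder(h = 198, r = 568);
}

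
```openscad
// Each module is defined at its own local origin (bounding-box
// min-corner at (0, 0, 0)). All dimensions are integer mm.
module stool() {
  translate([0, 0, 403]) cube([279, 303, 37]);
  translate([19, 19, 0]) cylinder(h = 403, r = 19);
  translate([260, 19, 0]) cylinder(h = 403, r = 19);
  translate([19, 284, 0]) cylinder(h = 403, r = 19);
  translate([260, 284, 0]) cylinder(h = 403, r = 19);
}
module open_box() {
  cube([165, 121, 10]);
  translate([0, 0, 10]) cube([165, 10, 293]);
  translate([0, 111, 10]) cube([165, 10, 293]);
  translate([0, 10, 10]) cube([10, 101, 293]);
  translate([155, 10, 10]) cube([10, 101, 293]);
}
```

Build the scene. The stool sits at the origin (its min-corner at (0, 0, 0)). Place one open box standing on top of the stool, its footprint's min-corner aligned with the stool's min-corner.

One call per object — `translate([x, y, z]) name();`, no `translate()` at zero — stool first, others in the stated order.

stool();
translate([0, 0, 440]) open_box();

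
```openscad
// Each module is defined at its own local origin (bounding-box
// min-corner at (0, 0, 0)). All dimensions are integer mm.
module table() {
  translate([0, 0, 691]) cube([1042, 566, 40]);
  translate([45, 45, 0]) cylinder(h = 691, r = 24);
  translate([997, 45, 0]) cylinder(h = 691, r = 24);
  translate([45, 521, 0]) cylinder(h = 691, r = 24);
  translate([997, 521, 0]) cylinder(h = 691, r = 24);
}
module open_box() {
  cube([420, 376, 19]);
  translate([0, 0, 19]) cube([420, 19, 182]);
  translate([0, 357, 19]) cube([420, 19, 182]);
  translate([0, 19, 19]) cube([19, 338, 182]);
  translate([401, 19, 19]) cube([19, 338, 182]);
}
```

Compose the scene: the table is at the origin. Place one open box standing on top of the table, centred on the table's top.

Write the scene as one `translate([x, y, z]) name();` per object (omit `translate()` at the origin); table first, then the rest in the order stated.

table();
translate([311, 95, 731]) open_box();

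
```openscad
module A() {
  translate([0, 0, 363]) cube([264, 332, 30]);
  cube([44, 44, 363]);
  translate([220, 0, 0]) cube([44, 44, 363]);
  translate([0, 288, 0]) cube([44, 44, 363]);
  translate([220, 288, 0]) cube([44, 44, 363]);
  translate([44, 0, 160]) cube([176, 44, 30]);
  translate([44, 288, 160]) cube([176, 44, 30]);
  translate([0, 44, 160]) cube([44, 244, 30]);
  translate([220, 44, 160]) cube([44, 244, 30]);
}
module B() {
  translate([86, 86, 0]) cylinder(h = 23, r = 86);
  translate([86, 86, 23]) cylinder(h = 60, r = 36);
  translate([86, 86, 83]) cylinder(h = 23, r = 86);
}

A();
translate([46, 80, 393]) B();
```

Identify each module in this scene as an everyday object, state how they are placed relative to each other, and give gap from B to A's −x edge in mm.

The spool's min-x is at 46; the stool's min-x is 0; gap = 46 mm.

A is a stool. B is a spool. The spool is on top of the stool, centred. The gap from the spool to the stool's −x edge is 46 mm.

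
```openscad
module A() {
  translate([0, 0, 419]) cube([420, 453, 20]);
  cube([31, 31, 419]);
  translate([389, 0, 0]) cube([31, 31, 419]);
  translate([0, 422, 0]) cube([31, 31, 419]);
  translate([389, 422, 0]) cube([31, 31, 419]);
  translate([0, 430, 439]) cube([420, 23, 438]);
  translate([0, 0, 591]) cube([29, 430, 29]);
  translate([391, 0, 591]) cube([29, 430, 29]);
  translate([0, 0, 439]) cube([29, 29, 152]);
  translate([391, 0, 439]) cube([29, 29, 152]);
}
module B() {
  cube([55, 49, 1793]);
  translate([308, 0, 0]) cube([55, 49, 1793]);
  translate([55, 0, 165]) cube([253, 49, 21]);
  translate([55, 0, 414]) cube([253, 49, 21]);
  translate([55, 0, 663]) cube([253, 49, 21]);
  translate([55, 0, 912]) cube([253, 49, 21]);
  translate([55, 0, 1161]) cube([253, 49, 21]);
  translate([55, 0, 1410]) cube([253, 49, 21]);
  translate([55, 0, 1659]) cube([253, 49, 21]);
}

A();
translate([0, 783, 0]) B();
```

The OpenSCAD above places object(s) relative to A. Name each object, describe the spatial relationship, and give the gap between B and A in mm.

The ladder's nearest face is 330 mm from the chair's +y face.

A is a chair. B is a ladder. The ladder is on the floor beside the chair on its +y side. The gap between the ladder and the chair is 330 mm.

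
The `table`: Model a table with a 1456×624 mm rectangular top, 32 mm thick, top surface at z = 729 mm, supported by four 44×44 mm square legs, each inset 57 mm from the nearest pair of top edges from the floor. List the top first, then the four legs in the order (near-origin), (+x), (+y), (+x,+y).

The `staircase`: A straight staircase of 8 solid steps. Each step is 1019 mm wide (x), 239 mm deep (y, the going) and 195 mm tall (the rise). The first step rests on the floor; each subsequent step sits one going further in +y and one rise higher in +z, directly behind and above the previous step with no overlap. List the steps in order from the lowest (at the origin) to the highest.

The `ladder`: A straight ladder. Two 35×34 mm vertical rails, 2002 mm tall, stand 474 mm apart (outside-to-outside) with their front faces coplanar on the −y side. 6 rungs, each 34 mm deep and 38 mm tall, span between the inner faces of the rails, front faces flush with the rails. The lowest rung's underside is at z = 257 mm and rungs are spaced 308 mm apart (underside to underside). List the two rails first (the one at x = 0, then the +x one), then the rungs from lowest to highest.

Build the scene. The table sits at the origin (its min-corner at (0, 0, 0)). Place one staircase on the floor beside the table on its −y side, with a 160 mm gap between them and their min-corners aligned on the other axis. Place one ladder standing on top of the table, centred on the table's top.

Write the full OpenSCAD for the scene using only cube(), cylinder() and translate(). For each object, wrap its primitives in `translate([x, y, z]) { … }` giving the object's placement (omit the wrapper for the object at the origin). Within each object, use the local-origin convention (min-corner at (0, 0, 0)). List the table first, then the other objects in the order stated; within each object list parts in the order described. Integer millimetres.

translate([0, 0, 697]) cube([1456, 624, 32]);
translate([57, 57, 0]) cube([44, 44, 697]);
translate([1355, 57, 0]) cube([44, 44, 697]);
translate([57, 523, 0]) cube([44, 44, 697]);
translate([1355, 523, 0]) cube([44, 44, 697]);
translate([0, -2072, 0]) {
  cube([1019, 239, 195]);
  translate([0, 239, 195]) cube([1019, 239, 195]);
  translate([0, 478, 390]) cube([1019, 239, 195]);
  translate([0, 717, 585]) cube([1019, 239, 195]);
  translate([0, 956, 780]) cube([1019, 239, 195]);
  translate([0, 1195, 975]) cube([1019, 239, 195]);
  translate([0, 1434, 1170]) cube([1019, 239, 195]);
  translate([0, 1673, 1365]) cube([1019, 239, 195]);
}
translate([491, 295, 729]) {
  cube([35, 34, 2002]);
  translate([439, 0, 0]) cube([35, 34, 2002]);
  translate([35, 0, 257]) cube([404, 34, 38]);
  translate([35, 0, 565]) cube([404, 34, 38]);
  translate([35, 0, 873]) cube([404, 34, 38]);
  translate([35, 0, 1181]) cube([404, 34, 38]);
  translate([35, 0, 1489]) cube([404, 34, 38]);
  translate([35, 0, 1797]) cube([404, 34, 38]);
}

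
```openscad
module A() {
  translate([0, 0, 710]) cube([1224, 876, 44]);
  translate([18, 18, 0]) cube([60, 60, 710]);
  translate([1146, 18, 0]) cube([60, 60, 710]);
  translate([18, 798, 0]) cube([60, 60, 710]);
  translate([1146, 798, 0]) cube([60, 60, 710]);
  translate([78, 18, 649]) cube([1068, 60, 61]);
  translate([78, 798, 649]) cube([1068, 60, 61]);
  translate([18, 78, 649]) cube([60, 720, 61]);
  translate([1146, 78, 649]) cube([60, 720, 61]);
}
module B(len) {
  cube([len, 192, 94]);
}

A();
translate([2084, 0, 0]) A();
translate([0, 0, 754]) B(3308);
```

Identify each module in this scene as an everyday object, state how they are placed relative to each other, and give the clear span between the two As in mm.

Second table starts at x = 2084; first ends at x = 1224; clear span = 2084 − 1224 = 860 mm.

A is a table. B is a beam. A beam spans the tops of two tables. The clear span between the two tables is 860 mm.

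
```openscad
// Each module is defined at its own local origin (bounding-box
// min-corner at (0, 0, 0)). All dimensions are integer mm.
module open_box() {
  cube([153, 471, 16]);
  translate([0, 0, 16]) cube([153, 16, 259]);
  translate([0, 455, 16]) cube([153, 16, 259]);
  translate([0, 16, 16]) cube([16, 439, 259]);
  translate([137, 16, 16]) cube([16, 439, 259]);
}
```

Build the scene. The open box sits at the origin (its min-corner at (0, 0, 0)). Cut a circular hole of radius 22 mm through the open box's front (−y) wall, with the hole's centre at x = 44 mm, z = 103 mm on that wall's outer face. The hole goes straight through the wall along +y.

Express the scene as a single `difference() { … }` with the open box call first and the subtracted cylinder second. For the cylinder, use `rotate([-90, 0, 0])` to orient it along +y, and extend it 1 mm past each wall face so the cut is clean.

difference() {
  open_box();
  translate([44, -1, 103]) rotate([-90, 0, 0]) cylinder(h = 18, r = 22);
}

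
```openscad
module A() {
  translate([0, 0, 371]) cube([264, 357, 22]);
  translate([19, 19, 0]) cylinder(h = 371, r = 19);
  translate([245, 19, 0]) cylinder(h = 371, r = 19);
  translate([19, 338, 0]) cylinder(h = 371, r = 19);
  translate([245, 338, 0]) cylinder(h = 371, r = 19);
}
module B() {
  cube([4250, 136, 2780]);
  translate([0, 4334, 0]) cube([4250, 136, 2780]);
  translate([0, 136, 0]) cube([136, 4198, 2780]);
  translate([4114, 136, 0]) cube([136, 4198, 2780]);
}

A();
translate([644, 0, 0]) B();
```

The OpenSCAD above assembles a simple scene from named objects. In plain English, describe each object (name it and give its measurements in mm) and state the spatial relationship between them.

A is a simple wooden stool: a rectangular seat 264 mm (x) by 357 mm (y), 22 mm thick, top face at z = 393 mm, on four round legs, each 38 mm in diameter. The legs rest on z = 0, each leg's axis is inset half a diameter from the nearest pair of seat edges (so the leg's bounding box is flush with the corner).

B is the wall frame of a small rectangular building: four walls, each 2780 mm tall and 136 mm thick, enclosing a footprint 4250 mm (x) by 4470 mm (y) outside-to-outside, with no floor or roof. The front and back walls (the −y and +y sides) span the full width; the two side walls fit between them.

The house frame is on the floor beside the stool on its +x side.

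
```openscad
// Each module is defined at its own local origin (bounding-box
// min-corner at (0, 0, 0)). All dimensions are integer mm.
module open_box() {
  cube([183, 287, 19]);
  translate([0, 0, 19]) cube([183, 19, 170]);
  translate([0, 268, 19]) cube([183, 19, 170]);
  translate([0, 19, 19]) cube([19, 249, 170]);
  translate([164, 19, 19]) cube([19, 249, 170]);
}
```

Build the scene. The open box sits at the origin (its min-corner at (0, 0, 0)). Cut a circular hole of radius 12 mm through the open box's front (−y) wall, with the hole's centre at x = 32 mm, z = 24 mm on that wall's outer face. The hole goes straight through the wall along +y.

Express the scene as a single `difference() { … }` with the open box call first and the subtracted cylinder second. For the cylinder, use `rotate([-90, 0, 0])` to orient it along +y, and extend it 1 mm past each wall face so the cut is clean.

difference() {
  open_box();
  translate([32, -1, 24]) rotate([-90, 0, 0]) cylinder(h = 21, r = 12);
}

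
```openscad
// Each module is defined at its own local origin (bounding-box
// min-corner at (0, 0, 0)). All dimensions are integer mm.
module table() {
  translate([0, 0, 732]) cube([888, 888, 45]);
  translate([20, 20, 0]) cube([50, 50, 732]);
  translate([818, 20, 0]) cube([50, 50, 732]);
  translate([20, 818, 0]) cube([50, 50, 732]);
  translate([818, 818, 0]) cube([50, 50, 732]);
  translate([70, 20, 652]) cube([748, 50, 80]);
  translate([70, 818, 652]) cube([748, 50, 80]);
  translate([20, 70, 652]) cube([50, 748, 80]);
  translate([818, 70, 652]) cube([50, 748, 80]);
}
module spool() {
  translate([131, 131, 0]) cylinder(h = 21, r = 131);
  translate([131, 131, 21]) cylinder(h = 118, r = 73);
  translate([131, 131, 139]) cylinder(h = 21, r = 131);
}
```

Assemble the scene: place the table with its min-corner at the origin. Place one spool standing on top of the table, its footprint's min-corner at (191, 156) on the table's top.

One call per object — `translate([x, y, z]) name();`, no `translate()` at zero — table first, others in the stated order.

table();
translate([191, 156, 777]) spool();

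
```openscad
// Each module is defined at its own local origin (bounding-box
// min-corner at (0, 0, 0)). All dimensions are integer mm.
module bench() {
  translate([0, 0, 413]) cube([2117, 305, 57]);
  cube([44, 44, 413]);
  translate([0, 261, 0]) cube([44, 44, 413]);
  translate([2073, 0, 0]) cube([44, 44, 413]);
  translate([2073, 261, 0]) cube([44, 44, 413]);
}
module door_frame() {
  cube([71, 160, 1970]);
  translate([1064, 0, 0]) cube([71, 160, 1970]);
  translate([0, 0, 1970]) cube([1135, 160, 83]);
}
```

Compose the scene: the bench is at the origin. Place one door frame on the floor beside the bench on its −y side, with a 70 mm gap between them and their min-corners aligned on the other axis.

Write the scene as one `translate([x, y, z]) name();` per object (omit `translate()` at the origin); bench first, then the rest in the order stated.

bench();
translate([0, -230, 0]) door_frame();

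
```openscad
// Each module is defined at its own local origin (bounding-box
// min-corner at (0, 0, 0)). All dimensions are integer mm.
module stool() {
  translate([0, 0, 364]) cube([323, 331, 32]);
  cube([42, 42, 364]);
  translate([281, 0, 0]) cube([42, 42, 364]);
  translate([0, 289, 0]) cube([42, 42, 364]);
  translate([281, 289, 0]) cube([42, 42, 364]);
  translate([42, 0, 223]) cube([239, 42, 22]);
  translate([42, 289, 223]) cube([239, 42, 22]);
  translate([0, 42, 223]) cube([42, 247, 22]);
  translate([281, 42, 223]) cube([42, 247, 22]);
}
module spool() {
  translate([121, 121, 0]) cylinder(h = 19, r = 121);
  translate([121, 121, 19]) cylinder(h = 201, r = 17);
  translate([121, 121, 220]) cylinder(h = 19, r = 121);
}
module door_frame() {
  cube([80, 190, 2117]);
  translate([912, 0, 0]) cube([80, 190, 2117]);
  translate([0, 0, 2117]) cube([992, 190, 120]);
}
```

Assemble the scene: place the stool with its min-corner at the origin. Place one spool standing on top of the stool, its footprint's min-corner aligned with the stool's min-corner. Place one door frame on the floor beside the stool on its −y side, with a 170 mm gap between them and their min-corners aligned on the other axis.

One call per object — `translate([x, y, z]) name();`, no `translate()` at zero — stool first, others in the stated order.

stool();
translate([0, 0, 396]) spool();
translate([0, -360, 0]) door_frame();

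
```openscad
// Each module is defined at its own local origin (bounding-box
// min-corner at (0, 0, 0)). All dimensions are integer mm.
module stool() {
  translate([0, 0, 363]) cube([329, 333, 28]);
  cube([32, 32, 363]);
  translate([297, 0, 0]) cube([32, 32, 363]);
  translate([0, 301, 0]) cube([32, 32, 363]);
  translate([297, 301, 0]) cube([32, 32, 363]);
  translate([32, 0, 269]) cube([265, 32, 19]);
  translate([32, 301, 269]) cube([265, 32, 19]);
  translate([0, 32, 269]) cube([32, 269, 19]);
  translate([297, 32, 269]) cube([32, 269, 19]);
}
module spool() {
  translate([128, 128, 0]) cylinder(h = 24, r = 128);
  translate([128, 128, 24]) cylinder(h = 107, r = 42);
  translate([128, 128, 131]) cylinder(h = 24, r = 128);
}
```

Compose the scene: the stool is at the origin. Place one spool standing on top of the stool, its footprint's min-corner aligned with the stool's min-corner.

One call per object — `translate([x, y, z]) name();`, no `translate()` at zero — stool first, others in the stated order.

stool();
translate([0, 0, 391]) spool();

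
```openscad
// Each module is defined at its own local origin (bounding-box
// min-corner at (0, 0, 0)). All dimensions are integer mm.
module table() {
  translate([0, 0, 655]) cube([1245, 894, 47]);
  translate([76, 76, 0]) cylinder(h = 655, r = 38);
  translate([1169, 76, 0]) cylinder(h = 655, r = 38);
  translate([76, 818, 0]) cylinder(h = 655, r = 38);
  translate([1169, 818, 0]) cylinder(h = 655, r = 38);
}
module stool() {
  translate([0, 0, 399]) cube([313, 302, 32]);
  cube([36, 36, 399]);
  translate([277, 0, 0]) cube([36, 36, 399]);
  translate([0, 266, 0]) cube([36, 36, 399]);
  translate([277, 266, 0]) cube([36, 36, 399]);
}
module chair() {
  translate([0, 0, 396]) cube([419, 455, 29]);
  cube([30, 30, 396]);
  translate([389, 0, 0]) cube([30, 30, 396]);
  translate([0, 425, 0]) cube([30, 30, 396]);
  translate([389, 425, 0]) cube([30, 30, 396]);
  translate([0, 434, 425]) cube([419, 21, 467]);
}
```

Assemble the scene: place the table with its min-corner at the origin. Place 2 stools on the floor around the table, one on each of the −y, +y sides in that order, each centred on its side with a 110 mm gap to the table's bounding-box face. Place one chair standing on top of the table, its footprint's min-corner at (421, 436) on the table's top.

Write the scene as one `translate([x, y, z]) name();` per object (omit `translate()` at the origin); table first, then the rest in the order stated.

table();
translate([466, -412, 0]) stool();
translate([466, 1004, 0]) stool();
translate([421, 436, 702]) chair();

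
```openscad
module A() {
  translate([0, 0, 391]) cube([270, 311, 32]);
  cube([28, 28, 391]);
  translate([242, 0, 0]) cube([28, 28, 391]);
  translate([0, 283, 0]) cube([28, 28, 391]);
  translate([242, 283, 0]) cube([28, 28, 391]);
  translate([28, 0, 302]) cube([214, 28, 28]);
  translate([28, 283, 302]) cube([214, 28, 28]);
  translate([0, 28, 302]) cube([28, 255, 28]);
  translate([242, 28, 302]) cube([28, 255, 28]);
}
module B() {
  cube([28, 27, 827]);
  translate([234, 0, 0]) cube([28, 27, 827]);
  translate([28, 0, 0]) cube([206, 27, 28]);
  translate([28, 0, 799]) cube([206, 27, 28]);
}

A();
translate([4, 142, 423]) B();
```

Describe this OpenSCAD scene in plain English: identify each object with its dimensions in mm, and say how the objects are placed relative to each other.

A is a four-legged stool. The seat is a 270×311×32 mm slab whose top surface is at z = 423 mm; four square legs, each 28×28 mm in cross-section, run from the floor (z = 0) to the underside of the seat, each flush with a corner of the seat. Four stretchers, 28 mm wide and 28 mm tall, connect adjacent legs with their undersides at z = 302 mm, each running between the inner faces of the legs it joins and aligned with the legs' outer faces on the other axis.

B is a rectangular picture frame lying in the x–z plane (depth along y). The opening is 206 mm wide (x) by 771 mm tall (z), surrounded by a border 28 mm wide on all four sides. The frame is 27 mm deep and is made of two full-height vertical stiles with two horizontal rails fitted between them.

The picture frame is on top of the stool, centred.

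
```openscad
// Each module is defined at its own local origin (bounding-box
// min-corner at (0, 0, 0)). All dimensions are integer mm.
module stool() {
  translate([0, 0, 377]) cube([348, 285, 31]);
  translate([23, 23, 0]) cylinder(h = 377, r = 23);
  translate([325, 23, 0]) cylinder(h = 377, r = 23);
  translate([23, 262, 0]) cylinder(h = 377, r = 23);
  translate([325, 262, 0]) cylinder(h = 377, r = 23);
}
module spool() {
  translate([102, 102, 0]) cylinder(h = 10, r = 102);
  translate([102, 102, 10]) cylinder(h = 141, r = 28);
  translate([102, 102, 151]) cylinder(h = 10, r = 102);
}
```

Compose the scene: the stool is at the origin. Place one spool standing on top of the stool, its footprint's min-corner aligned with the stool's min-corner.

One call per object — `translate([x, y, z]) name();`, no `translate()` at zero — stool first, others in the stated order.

stool();
translate([0, 0, 408]) spool();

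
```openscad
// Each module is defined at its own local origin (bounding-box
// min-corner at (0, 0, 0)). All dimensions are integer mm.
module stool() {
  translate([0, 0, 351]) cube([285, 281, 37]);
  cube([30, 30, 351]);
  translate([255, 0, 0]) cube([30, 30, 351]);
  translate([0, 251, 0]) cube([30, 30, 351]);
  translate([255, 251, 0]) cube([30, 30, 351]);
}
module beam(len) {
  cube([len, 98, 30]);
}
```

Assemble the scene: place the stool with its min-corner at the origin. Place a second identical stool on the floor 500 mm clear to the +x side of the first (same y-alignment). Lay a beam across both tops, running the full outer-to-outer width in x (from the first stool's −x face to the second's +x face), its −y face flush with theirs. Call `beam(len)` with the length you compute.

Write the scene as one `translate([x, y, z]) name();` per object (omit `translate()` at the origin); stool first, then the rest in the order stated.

stool();
translate([785, 0, 0]) stool();
translate([0, 0, 388]) beam(1070);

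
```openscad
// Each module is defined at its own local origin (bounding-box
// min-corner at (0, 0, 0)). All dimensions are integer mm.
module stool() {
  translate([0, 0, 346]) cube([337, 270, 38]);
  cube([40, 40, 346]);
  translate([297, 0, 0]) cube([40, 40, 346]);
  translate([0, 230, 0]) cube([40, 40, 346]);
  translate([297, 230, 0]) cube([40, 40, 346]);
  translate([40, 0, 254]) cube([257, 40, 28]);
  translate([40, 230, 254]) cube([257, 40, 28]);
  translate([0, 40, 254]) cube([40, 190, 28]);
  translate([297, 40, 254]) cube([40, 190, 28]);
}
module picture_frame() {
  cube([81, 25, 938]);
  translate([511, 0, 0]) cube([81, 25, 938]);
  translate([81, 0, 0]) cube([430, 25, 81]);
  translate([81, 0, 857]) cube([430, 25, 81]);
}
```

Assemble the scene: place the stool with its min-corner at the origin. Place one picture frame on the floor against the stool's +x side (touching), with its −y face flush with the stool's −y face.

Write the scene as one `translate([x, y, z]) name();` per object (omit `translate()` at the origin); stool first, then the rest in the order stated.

stool();
translate([337, 0, 0]) picture_frame();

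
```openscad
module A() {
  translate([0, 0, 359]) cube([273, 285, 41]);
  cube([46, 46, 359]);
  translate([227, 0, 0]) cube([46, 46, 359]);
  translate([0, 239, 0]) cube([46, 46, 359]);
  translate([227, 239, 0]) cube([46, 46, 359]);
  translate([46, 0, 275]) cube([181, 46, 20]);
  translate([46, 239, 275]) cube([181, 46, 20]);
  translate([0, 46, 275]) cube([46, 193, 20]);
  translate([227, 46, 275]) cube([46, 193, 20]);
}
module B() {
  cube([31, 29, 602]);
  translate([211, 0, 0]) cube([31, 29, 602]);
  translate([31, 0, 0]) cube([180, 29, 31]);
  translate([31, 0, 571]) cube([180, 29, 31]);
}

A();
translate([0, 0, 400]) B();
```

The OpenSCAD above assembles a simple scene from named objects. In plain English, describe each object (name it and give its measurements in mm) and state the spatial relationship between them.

A is a simple wooden stool: a rectangular seat 273 mm (x) by 285 mm (y), 41 mm thick, top face at z = 400 mm, on four square legs, each 46×46 mm in cross-section. The legs rest on z = 0, each flush with a corner of the seat. Four stretchers, 46 mm wide and 20 mm tall, connect adjacent legs with their undersides at z = 275 mm, each running between the inner faces of the legs it joins and aligned with the legs' outer faces on the other axis.

B is a rectangular picture frame lying in the x–z plane (depth along y). The opening is 180 mm wide (x) by 540 mm tall (z), surrounded by a border 31 mm wide on all four sides. The frame is 29 mm deep and is made of two full-height vertical stiles with two horizontal rails fitted between them.

The picture frame is on top of the stool.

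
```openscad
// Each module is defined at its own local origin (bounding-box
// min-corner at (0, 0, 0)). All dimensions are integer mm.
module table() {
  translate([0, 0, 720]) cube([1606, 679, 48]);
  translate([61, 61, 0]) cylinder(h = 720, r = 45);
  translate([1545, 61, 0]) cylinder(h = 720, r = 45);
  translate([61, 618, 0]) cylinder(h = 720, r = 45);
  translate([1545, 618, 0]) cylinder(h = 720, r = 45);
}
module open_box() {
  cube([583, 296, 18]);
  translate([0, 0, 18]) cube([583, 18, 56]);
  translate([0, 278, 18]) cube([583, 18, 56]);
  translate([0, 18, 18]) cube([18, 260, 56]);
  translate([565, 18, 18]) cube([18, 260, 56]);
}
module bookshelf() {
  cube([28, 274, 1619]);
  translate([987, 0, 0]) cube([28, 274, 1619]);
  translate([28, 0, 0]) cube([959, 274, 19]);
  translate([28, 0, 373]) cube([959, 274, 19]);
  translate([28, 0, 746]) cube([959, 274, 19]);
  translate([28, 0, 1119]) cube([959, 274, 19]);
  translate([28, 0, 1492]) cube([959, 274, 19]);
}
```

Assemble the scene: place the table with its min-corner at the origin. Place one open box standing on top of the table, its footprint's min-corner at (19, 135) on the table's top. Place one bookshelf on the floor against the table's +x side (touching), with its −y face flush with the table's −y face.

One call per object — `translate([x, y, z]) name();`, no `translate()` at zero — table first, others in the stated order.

table();
translate([19, 135, 768]) open_box();
translate([1606, 0, 0]) bookshelf();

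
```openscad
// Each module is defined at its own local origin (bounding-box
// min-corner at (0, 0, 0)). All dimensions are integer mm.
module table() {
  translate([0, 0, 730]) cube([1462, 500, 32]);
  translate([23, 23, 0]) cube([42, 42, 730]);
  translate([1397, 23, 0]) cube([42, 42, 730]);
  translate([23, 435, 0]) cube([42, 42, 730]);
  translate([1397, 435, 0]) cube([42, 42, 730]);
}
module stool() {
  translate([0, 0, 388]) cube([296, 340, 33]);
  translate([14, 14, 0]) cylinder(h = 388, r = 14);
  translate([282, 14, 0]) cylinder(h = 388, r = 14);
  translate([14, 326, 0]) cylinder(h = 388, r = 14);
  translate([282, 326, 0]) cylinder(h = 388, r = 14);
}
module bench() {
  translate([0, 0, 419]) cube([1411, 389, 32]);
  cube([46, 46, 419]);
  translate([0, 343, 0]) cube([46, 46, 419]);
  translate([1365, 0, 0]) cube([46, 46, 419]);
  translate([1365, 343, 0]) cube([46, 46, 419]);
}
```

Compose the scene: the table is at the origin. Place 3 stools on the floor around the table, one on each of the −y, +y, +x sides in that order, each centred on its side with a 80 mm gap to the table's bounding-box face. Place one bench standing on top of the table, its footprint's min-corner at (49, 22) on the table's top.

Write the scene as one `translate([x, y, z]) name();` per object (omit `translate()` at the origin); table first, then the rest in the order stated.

table();
translate([583, -420, 0]) stool();
translate([583, 580, 0]) stool();
translate([1542, 80, 0]) stool();
translate([49, 22, 762]) bench();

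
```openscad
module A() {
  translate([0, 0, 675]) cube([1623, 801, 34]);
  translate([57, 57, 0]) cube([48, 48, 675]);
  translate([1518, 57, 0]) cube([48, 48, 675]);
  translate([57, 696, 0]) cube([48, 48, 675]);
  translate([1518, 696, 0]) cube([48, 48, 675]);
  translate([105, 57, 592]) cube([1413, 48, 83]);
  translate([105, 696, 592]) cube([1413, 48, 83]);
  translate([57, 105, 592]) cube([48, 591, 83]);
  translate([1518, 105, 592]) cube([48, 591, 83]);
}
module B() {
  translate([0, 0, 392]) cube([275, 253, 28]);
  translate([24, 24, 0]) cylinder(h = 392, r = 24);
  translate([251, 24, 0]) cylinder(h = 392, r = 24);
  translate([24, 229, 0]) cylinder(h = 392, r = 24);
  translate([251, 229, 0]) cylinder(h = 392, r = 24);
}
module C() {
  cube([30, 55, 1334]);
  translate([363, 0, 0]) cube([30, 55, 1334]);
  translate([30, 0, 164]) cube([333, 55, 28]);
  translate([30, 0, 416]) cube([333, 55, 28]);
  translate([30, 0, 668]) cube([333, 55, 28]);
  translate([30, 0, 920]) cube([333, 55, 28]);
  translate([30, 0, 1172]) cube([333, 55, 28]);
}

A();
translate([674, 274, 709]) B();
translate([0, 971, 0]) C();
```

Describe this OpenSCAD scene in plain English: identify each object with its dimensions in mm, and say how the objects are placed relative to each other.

A is a rectangular dining table. The top is 1623×801×34 mm with its upper surface at z = 709 mm. It stands on four 48×48 mm square legs, each inset 57 mm from the nearest pair of top edges, running from the floor to the underside of the top. Four apron rails, 48 mm thick and 83 mm tall, run between adjacent legs with their top edges flush with the underside of the top and their outer faces flush with the legs' outer faces.

B is a simple wooden stool: a rectangular seat 275 mm (x) by 253 mm (y), 28 mm thick, top face at z = 420 mm, on four round legs, each 48 mm in diameter. The legs rest on z = 0, each leg's axis is inset half a diameter from the nearest pair of seat edges (so the leg's bounding box is flush with the corner).

C is a wooden ladder with two side rails of 30×55 mm section and 1334 mm height, set 393 mm apart overall. Between them run 5 rectangular rungs (55 mm deep, 28 mm thick), front faces flush with the rails' −y face. The bottom of the first rung is 164 mm above the floor and each subsequent rung is 252 mm higher than the one below.

The stool is on top of the table, centred. The ladder is on the floor beside the table on its +y side.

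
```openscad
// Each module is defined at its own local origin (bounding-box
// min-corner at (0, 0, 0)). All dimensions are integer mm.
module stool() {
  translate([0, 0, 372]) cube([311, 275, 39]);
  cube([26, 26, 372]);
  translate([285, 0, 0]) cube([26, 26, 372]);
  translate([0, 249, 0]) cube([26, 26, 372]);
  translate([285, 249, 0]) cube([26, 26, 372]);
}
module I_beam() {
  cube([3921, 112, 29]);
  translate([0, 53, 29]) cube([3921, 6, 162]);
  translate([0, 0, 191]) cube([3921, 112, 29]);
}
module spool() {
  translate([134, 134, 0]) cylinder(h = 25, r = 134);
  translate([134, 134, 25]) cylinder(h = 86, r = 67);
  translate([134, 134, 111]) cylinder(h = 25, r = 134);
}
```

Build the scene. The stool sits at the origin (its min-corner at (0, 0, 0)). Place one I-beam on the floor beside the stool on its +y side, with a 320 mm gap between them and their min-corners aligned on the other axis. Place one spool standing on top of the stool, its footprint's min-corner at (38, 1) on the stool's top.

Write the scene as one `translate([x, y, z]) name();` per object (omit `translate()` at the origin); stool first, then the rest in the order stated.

stool();
translate([0, 595, 0]) I_beam();
translate([38, 1, 411]) spool();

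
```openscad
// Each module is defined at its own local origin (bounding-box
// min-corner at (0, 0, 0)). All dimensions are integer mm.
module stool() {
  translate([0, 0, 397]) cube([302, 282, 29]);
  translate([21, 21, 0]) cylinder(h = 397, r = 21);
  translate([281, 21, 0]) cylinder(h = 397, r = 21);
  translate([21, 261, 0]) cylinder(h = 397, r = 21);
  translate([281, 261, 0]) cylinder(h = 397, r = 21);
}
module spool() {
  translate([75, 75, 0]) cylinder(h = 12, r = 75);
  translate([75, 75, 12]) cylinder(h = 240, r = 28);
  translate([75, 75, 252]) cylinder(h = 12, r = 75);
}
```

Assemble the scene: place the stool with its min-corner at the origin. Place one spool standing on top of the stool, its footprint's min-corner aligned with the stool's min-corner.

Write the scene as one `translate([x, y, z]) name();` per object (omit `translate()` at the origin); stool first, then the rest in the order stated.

stool();
translate([0, 0, 426]) spool();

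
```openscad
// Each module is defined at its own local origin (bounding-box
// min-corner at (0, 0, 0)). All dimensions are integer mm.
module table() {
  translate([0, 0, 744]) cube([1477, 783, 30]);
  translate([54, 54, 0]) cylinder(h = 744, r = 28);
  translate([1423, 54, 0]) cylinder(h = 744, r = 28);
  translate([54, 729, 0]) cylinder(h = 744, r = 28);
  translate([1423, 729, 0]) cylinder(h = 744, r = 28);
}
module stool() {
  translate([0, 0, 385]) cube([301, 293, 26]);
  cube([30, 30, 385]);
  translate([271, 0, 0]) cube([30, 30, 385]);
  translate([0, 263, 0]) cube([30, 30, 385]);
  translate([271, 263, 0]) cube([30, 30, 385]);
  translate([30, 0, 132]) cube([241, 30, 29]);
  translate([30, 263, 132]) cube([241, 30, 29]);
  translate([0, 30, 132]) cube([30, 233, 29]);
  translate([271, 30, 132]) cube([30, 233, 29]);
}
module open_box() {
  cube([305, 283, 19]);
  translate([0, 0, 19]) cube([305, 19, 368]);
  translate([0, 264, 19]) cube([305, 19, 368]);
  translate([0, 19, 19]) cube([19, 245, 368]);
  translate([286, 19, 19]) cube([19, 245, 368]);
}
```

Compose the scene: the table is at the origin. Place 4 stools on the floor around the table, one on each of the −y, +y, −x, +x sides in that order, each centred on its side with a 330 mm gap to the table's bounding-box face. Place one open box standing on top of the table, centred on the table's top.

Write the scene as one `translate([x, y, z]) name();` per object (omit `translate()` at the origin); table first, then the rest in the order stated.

table();
translate([588, -623, 0]) stool();
translate([588, 1113, 0]) stool();
translate([-631, 245, 0]) stool();
translate([1807, 245, 0]) stool();
translate([586, 250, 774]) open_box();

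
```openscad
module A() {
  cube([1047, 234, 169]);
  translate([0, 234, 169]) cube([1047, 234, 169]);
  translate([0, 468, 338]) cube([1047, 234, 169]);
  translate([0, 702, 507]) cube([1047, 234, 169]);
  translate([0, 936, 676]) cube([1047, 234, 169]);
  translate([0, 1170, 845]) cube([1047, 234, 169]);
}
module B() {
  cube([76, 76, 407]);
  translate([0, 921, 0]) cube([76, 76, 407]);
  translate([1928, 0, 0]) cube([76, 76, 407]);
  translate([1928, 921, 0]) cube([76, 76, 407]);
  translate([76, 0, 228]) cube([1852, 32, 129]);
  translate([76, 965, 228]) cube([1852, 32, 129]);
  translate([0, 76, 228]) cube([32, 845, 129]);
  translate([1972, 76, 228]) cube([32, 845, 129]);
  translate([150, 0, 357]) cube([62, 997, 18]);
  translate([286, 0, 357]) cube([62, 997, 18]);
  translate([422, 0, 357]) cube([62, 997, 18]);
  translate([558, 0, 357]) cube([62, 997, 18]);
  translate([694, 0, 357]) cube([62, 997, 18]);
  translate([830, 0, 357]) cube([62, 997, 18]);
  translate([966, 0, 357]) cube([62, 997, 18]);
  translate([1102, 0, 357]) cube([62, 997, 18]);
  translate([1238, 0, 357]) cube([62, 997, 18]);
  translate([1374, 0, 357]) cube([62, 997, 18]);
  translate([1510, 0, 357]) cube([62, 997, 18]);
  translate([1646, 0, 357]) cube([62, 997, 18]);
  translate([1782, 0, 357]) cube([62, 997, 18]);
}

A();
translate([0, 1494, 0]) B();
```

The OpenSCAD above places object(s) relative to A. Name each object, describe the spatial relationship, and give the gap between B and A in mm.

A is a staircase. B is a bed frame. The bed frame is on the floor beside the staircase on its +y side. The gap between the bed frame and the staircase is 90 mm.

The bed frame's nearest face is 90 mm from the staircase's +y face.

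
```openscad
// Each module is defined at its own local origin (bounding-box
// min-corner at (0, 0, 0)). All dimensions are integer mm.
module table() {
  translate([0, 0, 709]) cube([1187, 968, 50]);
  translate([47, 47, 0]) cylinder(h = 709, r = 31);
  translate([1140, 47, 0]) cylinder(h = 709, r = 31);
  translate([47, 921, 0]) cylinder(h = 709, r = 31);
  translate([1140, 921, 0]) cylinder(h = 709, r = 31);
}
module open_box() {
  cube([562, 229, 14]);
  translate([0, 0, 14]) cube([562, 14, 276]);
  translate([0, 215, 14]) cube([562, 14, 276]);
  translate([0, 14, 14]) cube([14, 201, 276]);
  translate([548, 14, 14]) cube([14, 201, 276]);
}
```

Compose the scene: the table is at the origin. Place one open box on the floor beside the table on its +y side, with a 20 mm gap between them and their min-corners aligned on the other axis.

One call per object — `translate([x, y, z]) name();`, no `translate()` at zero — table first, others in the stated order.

table();
translate([0, 988, 0]) open_box();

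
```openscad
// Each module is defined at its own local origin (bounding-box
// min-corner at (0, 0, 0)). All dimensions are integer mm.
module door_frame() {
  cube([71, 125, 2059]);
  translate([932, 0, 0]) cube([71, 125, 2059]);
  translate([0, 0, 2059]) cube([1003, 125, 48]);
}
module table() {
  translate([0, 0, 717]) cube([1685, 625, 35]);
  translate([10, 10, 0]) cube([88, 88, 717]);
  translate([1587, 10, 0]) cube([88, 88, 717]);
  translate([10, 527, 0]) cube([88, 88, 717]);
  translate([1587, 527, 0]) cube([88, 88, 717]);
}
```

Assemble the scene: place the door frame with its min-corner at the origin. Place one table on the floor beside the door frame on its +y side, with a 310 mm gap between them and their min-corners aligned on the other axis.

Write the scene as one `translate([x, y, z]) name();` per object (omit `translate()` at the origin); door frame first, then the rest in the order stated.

door_frame();
translate([0, 435, 0]) table();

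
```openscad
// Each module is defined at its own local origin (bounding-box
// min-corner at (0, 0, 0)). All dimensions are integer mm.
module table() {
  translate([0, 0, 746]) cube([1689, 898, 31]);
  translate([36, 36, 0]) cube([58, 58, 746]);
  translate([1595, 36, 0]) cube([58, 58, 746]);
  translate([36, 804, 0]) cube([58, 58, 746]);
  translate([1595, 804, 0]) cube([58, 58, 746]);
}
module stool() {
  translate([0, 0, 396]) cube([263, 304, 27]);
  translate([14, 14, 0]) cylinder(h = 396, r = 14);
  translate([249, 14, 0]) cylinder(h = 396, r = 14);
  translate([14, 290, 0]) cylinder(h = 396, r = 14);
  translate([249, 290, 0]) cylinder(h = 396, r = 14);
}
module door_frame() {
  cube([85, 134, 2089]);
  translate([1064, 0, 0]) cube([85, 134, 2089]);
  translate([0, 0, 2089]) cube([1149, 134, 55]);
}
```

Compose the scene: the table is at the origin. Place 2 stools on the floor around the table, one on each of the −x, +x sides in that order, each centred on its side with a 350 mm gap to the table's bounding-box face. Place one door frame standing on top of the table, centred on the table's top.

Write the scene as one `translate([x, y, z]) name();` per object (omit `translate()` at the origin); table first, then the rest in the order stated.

table();
translate([-613, 297, 0]) stool();
translate([2039, 297, 0]) stool();
translate([270, 382, 777]) door_frame();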